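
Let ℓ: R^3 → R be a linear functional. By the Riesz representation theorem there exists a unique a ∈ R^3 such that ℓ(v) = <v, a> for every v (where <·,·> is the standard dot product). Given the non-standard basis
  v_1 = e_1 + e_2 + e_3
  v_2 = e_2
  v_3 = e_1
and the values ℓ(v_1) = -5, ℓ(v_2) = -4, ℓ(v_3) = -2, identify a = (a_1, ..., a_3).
a = (-2, -4, 1)

Write a = (a_1, ..., a_3) in the standard basis. For each basis vector v_i, ℓ(v_i) = <v_i, a> is a linear equation in the a_j's. Collect the n equations into a matrix system V a = ℓ, where row i of V is v_i (expressed in the standard basis). Since V is invertible (lower-triangular with 1s on the diagonal, up to permutation), solve by back-substitution:
  V =
[[1, 1, 1],
 [0, 1, 0],
 [1, 0, 0]]
  V a = (-5, -4, -2)
Solving gives a = (-2, -4, 1).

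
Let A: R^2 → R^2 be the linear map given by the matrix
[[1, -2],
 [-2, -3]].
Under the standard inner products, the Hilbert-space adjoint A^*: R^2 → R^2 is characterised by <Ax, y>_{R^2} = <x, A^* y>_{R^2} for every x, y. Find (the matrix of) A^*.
A^* = A^T =
[[1, -2],
 [-2, -3]]

For real matrices with standard dot products, the defining identity <Ax, y> = <x, A^* y> gives (Ax)^T y = x^T (A^*) y, i.e. x^T A^T y = x^T (A^*) y. Since this holds for all x, y, we must have A^* = A^T. Therefore
A^* =
[[1, -2],
 [-2, -3]].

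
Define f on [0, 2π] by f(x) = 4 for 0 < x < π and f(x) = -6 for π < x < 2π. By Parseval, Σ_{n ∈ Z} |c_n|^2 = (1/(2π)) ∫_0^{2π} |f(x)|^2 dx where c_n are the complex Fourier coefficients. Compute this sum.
Σ |c_n|^2 = 26

Parseval equates the L^2 energy of f (normalised by 1/(2π)) with the ℓ^2 sum of its Fourier coefficients: (1/(2π)) ∫_0^{2π} |f|^2 = Σ |c_n|^2.
Compute the left side: (1/(2π)) [∫_0^π 4^2 dx + ∫_π^{2π} (-6)^2 dx] = (1/(2π)) · (16π + 36π) = (16 + 36)/2 = 26.
So Σ_{n ∈ Z} |c_n|^2 = 26.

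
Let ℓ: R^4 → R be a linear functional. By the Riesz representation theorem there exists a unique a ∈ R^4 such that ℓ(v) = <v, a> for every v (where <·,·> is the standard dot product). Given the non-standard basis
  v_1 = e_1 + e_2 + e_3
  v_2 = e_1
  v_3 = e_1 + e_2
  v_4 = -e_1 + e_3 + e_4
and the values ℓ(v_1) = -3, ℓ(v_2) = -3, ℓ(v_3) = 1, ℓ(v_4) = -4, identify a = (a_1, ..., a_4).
a = (-3, 4, -4, -3)

Write a = (a_1, ..., a_4) in the standard basis. For each basis vector v_i, ℓ(v_i) = <v_i, a> is a linear equation in the a_j's. Collect the n equations into a matrix system V a = ℓ, where row i of V is v_i (expressed in the standard basis). Since V is invertible (lower-triangular with 1s on the diagonal, up to permutation), solve by back-substitution:
  V =
[[1, 1, 1, 0],
 [1, 0, 0, 0],
 [1, 1, 0, 0],
 [-1, 0, 1, 1]]
  V a = (-3, -3, 1, -4)
Solving gives a = (-3, 4, -4, -3).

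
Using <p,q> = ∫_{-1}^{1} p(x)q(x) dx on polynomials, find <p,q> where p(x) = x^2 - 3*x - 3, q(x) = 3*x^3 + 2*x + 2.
<p,q> = -274/15

Expand the product: p(x)·q(x) = 3*x^5 - 9*x^4 - 7*x^3 - 4*x^2 - 12*x - 6.
∫_{-1}^{1} of each monomial x^k gives [2/(k+1) if k even, 0 if k odd]. Integrating term-by-term (or equivalently evaluating the antiderivative F(x) = x^6/2 - 9*x^5/5 - 7*x^4/4 - 4*x^3/3 - 6*x^2 - 6*x at the endpoints):
  F(1) − F(−1) = -983/60 − (113/60) = -274/15.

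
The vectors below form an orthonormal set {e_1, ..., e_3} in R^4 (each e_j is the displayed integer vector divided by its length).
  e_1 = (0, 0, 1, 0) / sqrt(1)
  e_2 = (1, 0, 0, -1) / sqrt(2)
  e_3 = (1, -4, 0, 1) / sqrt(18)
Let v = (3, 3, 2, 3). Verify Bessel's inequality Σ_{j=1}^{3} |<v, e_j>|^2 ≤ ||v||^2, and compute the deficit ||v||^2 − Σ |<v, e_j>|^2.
Σ |<v, e_j>|^2 = 6; ||v||^2 = 31; deficit = 25

Write each e_j = u_j / sqrt(<u_j, u_j>) where u_j is the displayed integer vector. Then <v, e_j> = <v, u_j> / sqrt(<u_j, u_j>), so |<v, e_j>|^2 = <v, u_j>^2 / <u_j, u_j>.
Coefficients: <v, e_1> = 2/sqrt(1), <v, e_2> = 0/sqrt(2), <v, e_3> = -6/sqrt(18).
Square and sum: Σ |<v, e_j>|^2 = 6.
Compute ||v||^2 = v·v = 31.
Deficit = 31 − 6 = 25 ≥ 0, confirming Bessel's inequality. (The deficit equals ||v − Σ <v,e_j> e_j||^2, the squared distance from v to span{e_j}.)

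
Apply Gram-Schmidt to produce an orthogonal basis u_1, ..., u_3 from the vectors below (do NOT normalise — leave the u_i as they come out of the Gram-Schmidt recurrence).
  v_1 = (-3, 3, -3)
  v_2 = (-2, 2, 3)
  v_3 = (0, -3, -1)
Orthogonal basis:
  u_1 = (-3, 3, -3)
  u_2 = (-5/3, 5/3, 10/3)
  u_3 = (-3/2, -3/2, 0)

Apply the Gram-Schmidt recurrence
  u_1 = v_1
  u_i = v_i − Σ_{j<i} ((v_i · u_j) / (u_j · u_j)) · u_j.

Step by step this gives:
  u_1 = (-3, 3, -3)
  u_2 = (-5/3, 5/3, 10/3)
  u_3 = (-3/2, -3/2, 0)

Orthogonality check:
  u_2 · u_1 = 0 (should be 0)
  u_3 · u_1 = 0 (should be 0)
  u_3 · u_2 = 0 (should be 0)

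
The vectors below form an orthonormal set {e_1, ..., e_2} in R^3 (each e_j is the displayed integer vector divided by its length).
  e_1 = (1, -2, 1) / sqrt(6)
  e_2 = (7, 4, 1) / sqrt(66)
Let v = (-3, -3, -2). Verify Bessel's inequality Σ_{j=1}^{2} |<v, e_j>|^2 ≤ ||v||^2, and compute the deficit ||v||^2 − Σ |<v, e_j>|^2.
Σ |<v, e_j>|^2 = 206/11; ||v||^2 = 22; deficit = 36/11

Write each e_j = u_j / sqrt(<u_j, u_j>) where u_j is the displayed integer vector. Then <v, e_j> = <v, u_j> / sqrt(<u_j, u_j>), so |<v, e_j>|^2 = <v, u_j>^2 / <u_j, u_j>.
Coefficients: <v, e_1> = 1/sqrt(6), <v, e_2> = -35/sqrt(66).
Square and sum: Σ |<v, e_j>|^2 = 206/11.
Compute ||v||^2 = v·v = 22.
Deficit = 22 − 206/11 = 36/11 ≥ 0, confirming Bessel's inequality. (The deficit equals ||v − Σ <v,e_j> e_j||^2, the squared distance from v to span{e_j}.)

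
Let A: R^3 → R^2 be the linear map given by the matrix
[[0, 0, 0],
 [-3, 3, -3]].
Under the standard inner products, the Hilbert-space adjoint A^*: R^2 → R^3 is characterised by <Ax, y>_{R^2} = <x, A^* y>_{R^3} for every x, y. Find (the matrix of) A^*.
A^* = A^T =
[[0, -3],
 [0, 3],
 [0, -3]]

For real matrices with standard dot products, the defining identity <Ax, y> = <x, A^* y> gives (Ax)^T y = x^T (A^*) y, i.e. x^T A^T y = x^T (A^*) y. Since this holds for all x, y, we must have A^* = A^T. Therefore
A^* =
[[0, -3],
 [0, 3],
 [0, -3]].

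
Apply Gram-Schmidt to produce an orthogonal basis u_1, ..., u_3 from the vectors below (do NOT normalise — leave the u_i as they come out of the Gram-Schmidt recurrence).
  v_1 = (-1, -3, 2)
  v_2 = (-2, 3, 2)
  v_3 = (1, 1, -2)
Orthogonal basis:
  u_1 = (-1, -3, 2)
  u_2 = (-31/14, 33/14, 17/7)
  u_3 = (-48/229, -8/229, -36/229)

Apply the Gram-Schmidt recurrence
  u_1 = v_1
  u_i = v_i − Σ_{j<i} ((v_i · u_j) / (u_j · u_j)) · u_j.

Step by step this gives:
  u_1 = (-1, -3, 2)
  u_2 = (-31/14, 33/14, 17/7)
  u_3 = (-48/229, -8/229, -36/229)

Orthogonality check:
  u_2 · u_1 = 0 (should be 0)
  u_3 · u_1 = 0 (should be 0)
  u_3 · u_2 = 0 (should be 0)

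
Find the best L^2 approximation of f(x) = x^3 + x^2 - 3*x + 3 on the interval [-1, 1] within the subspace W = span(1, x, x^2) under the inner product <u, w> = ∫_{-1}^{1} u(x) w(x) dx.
g(x) = x^2 - 12*x/5 + 3

The best approximation g ∈ W is the orthogonal projection of f onto W. Writing g = a_0 + a_1 x + a_2 x^2, the coefficients solve the normal equations G · a = b where
  G_{ij} = <φ_i, φ_j> and b_i = <f, φ_i>, with φ_0 = 1, φ_1 = x, φ_2 = x^2.
G =
  [2, 0, 2/3]
  [0, 2/3, 0]
  [2/3, 0, 2/5],
b = (20/3, -8/5, 12/5).
Solving gives a_0 = 3, a_1 = -12/5, a_2 = 1, so
  g(x) = x^2 - 12*x/5 + 3.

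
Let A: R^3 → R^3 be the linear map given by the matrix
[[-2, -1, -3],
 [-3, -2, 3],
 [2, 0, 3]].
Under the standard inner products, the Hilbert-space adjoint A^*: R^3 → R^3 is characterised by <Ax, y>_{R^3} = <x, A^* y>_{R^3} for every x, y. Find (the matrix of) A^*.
A^* = A^T =
[[-2, -3, 2],
 [-1, -2, 0],
 [-3, 3, 3]]

For real matrices with standard dot products, the defining identity <Ax, y> = <x, A^* y> gives (Ax)^T y = x^T (A^*) y, i.e. x^T A^T y = x^T (A^*) y. Since this holds for all x, y, we must have A^* = A^T. Therefore
A^* =
[[-2, -3, 2],
 [-1, -2, 0],
 [-3, 3, 3]].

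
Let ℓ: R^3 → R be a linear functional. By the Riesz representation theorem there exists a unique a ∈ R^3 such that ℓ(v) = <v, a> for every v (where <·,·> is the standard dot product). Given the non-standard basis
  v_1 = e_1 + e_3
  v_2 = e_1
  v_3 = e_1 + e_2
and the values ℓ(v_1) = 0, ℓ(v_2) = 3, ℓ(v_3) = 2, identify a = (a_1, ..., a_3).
a = (3, -1, -3)

Write a = (a_1, ..., a_3) in the standard basis. For each basis vector v_i, ℓ(v_i) = <v_i, a> is a linear equation in the a_j's. Collect the n equations into a matrix system V a = ℓ, where row i of V is v_i (expressed in the standard basis). Since V is invertible (lower-triangular with 1s on the diagonal, up to permutation), solve by back-substitution:
  V =
[[1, 0, 1],
 [1, 0, 0],
 [1, 1, 0]]
  V a = (0, 3, 2)
Solving gives a = (3, -1, -3).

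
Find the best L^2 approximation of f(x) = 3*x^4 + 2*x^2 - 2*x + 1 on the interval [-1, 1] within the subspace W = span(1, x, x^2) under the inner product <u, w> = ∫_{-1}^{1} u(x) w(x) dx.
g(x) = 32*x^2/7 - 2*x + 26/35

The best approximation g ∈ W is the orthogonal projection of f onto W. Writing g = a_0 + a_1 x + a_2 x^2, the coefficients solve the normal equations G · a = b where
  G_{ij} = <φ_i, φ_j> and b_i = <f, φ_i>, with φ_0 = 1, φ_1 = x, φ_2 = x^2.
G =
  [2, 0, 2/3]
  [0, 2/3, 0]
  [2/3, 0, 2/5],
b = (68/15, -4/3, 244/105).
Solving gives a_0 = 26/35, a_1 = -2, a_2 = 32/7, so
  g(x) = 32*x^2/7 - 2*x + 26/35.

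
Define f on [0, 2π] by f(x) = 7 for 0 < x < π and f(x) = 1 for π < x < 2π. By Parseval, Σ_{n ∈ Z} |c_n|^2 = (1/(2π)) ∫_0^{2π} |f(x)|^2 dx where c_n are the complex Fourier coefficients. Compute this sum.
Σ |c_n|^2 = 25

Parseval equates the L^2 energy of f (normalised by 1/(2π)) with the ℓ^2 sum of its Fourier coefficients: (1/(2π)) ∫_0^{2π} |f|^2 = Σ |c_n|^2.
Compute the left side: (1/(2π)) [∫_0^π 7^2 dx + ∫_π^{2π} 1^2 dx] = (1/(2π)) · (49π + 1π) = (49 + 1)/2 = 25.
So Σ_{n ∈ Z} |c_n|^2 = 25.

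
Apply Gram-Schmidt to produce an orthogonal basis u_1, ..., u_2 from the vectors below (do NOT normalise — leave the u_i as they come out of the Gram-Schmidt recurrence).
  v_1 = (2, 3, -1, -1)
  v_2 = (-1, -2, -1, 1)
Orthogonal basis:
  u_1 = (2, 3, -1, -1)
  u_2 = (1/15, -2/5, -23/15, 7/15)

Apply the Gram-Schmidt recurrence
  u_1 = v_1
  u_i = v_i − Σ_{j<i} ((v_i · u_j) / (u_j · u_j)) · u_j.

Step by step this gives:
  u_1 = (2, 3, -1, -1)
  u_2 = (1/15, -2/5, -23/15, 7/15)

Orthogonality check:
  u_2 · u_1 = 0 (should be 0)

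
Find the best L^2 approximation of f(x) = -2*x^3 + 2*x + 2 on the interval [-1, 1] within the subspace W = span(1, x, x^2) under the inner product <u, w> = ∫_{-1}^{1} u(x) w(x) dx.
g(x) = 4*x/5 + 2

The best approximation g ∈ W is the orthogonal projection of f onto W. Writing g = a_0 + a_1 x + a_2 x^2, the coefficients solve the normal equations G · a = b where
  G_{ij} = <φ_i, φ_j> and b_i = <f, φ_i>, with φ_0 = 1, φ_1 = x, φ_2 = x^2.
G =
  [2, 0, 2/3]
  [0, 2/3, 0]
  [2/3, 0, 2/5],
b = (4, 8/15, 4/3).
Solving gives a_0 = 2, a_1 = 4/5, a_2 = 0, so
  g(x) = 4*x/5 + 2.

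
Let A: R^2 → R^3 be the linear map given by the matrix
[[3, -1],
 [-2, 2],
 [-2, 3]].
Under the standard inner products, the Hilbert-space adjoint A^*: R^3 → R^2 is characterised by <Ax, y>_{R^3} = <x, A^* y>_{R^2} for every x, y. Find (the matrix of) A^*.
A^* = A^T =
[[3, -2, -2],
 [-1, 2, 3]]

For real matrices with standard dot products, the defining identity <Ax, y> = <x, A^* y> gives (Ax)^T y = x^T (A^*) y, i.e. x^T A^T y = x^T (A^*) y. Since this holds for all x, y, we must have A^* = A^T. Therefore
A^* =
[[3, -2, -2],
 [-1, 2, 3]].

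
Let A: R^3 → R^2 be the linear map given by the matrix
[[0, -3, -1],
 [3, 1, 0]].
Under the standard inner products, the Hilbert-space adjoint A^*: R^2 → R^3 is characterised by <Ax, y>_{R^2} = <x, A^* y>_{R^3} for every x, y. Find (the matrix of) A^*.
A^* = A^T =
[[0, 3],
 [-3, 1],
 [-1, 0]]

For real matrices with standard dot products, the defining identity <Ax, y> = <x, A^* y> gives (Ax)^T y = x^T (A^*) y, i.e. x^T A^T y = x^T (A^*) y. Since this holds for all x, y, we must have A^* = A^T. Therefore
A^* =
[[0, 3],
 [-3, 1],
 [-1, 0]].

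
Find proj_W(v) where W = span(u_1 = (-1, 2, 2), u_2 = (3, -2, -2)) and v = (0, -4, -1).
proj_W(v) = (0, -5/2, -5/2)

Set up U = [u_1 | ... | u_2] ∈ R^(3×2). The projector onto W = col(U) is P = U (U^T U)^(-1) U^T.
Compute U^T U =
  [9, -11]
  [-11, 17],
and U^T v = (-10, 10).
Solve U^T U · c = U^T v for the coefficients: c = (-15/8, -5/8). The projection is proj_W(v) = U c.
Check: (v - proj_W(v)) · u_1 = 0  (should be 0).
Check: (v - proj_W(v)) · u_2 = 0  (should be 0).
Result: proj_W(v) = (0, -5/2, -5/2).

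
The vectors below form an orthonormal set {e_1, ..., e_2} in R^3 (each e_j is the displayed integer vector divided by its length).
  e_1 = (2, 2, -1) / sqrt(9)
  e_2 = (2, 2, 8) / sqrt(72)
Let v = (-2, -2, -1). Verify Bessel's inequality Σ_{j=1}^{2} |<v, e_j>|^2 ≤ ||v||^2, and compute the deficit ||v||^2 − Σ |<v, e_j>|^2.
Σ |<v, e_j>|^2 = 9; ||v||^2 = 9; deficit = 0

Write each e_j = u_j / sqrt(<u_j, u_j>) where u_j is the displayed integer vector. Then <v, e_j> = <v, u_j> / sqrt(<u_j, u_j>), so |<v, e_j>|^2 = <v, u_j>^2 / <u_j, u_j>.
Coefficients: <v, e_1> = -7/sqrt(9), <v, e_2> = -16/sqrt(72).
Square and sum: Σ |<v, e_j>|^2 = 9.
Compute ||v||^2 = v·v = 9.
Deficit = 9 − 9 = 0 ≥ 0, confirming Bessel's inequality. (The deficit equals ||v − Σ <v,e_j> e_j||^2, the squared distance from v to span{e_j}.)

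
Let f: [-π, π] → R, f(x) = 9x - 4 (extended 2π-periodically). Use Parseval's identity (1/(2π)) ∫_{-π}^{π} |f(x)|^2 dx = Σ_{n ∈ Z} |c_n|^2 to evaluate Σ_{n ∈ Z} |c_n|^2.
Σ |c_n|^2 = 27π^2 + 16

Expand and integrate term by term over [-π, π]:
  ∫ (9x)^2 dx = 81·(2π^3/3); ∫ 2·9·(-4)·x dx = 0 (odd integrand); ∫ (-4)^2 dx = 16·2π.
So (1/(2π)) ∫_{-π}^{π} (9x - 4)^2 dx = 81π^2/3 + 16 = 27π^2 + 16.
Parseval ⇒ Σ |c_n|^2 = 27π^2 + 16.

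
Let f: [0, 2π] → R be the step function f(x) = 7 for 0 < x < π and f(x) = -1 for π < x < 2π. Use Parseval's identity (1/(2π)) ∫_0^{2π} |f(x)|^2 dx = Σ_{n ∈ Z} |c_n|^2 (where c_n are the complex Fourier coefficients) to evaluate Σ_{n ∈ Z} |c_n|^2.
Σ |c_n|^2 = 25

Parseval equates the L^2 energy of f (normalised by 1/(2π)) with the ℓ^2 sum of its Fourier coefficients: (1/(2π)) ∫_0^{2π} |f|^2 = Σ |c_n|^2.
Compute the left side: (1/(2π)) [∫_0^π 7^2 dx + ∫_π^{2π} (-1)^2 dx] = (1/(2π)) · (49π + 1π) = (49 + 1)/2 = 25.
So Σ_{n ∈ Z} |c_n|^2 = 25.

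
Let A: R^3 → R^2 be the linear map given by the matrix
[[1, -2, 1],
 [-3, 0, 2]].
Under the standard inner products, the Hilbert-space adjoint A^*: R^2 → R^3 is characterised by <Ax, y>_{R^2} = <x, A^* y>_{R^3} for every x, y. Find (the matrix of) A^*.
A^* = A^T =
[[1, -3],
 [-2, 0],
 [1, 2]]

For real matrices with standard dot products, the defining identity <Ax, y> = <x, A^* y> gives (Ax)^T y = x^T (A^*) y, i.e. x^T A^T y = x^T (A^*) y. Since this holds for all x, y, we must have A^* = A^T. Therefore
A^* =
[[1, -3],
 [-2, 0],
 [1, 2]].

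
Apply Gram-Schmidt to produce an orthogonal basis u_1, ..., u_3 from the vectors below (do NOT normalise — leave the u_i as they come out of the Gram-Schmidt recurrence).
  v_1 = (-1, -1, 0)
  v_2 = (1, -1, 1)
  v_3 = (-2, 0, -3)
Orthogonal basis:
  u_1 = (-1, -1, 0)
  u_2 = (1, -1, 1)
  u_3 = (2/3, -2/3, -4/3)

Apply the Gram-Schmidt recurrence
  u_1 = v_1
  u_i = v_i − Σ_{j<i} ((v_i · u_j) / (u_j · u_j)) · u_j.

Step by step this gives:
  u_1 = (-1, -1, 0)
  u_2 = (1, -1, 1)
  u_3 = (2/3, -2/3, -4/3)

Orthogonality check:
  u_2 · u_1 = 0 (should be 0)
  u_3 · u_1 = 0 (should be 0)
  u_3 · u_2 = 0 (should be 0)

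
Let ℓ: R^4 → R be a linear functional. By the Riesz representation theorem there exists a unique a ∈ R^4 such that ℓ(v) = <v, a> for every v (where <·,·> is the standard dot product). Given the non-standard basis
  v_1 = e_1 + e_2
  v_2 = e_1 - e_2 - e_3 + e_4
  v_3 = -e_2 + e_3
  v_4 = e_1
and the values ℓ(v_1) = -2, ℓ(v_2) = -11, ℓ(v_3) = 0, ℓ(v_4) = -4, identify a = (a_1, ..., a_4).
a = (-4, 2, 2, -3)

Write a = (a_1, ..., a_4) in the standard basis. For each basis vector v_i, ℓ(v_i) = <v_i, a> is a linear equation in the a_j's. Collect the n equations into a matrix system V a = ℓ, where row i of V is v_i (expressed in the standard basis). Since V is invertible (lower-triangular with 1s on the diagonal, up to permutation), solve by back-substitution:
  V =
[[1, 1, 0, 0],
 [1, -1, -1, 1],
 [0, -1, 1, 0],
 [1, 0, 0, 0]]
  V a = (-2, -11, 0, -4)
Solving gives a = (-4, 2, 2, -3).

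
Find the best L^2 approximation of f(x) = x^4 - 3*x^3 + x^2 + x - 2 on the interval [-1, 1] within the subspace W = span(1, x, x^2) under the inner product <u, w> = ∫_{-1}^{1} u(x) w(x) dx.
g(x) = 13*x^2/7 - 4*x/5 - 73/35

The best approximation g ∈ W is the orthogonal projection of f onto W. Writing g = a_0 + a_1 x + a_2 x^2, the coefficients solve the normal equations G · a = b where
  G_{ij} = <φ_i, φ_j> and b_i = <f, φ_i>, with φ_0 = 1, φ_1 = x, φ_2 = x^2.
G =
  [2, 0, 2/3]
  [0, 2/3, 0]
  [2/3, 0, 2/5],
b = (-44/15, -8/15, -68/105).
Solving gives a_0 = -73/35, a_1 = -4/5, a_2 = 13/7, so
  g(x) = 13*x^2/7 - 4*x/5 - 73/35.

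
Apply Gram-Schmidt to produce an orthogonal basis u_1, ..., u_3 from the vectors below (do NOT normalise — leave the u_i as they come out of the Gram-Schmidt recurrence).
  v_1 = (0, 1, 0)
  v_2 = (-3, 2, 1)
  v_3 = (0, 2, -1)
Orthogonal basis:
  u_1 = (0, 1, 0)
  u_2 = (-3, 0, 1)
  u_3 = (-3/10, 0, -9/10)

Apply the Gram-Schmidt recurrence
  u_1 = v_1
  u_i = v_i − Σ_{j<i} ((v_i · u_j) / (u_j · u_j)) · u_j.

Step by step this gives:
  u_1 = (0, 1, 0)
  u_2 = (-3, 0, 1)
  u_3 = (-3/10, 0, -9/10)

Orthogonality check:
  u_2 · u_1 = 0 (should be 0)
  u_3 · u_1 = 0 (should be 0)
  u_3 · u_2 = 0 (should be 0)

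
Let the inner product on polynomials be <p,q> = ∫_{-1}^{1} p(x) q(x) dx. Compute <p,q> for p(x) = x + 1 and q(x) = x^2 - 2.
<p,q> = -10/3

Expand the product: p(x)·q(x) = x^3 + x^2 - 2*x - 2.
∫_{-1}^{1} of each monomial x^k gives [2/(k+1) if k even, 0 if k odd]. Integrating term-by-term (or equivalently evaluating the antiderivative F(x) = x^4/4 + x^3/3 - x^2 - 2*x at the endpoints):
  F(1) − F(−1) = -29/12 − (11/12) = -10/3.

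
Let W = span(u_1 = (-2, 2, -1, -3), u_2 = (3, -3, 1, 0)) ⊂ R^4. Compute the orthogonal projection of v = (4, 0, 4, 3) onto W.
proj_W(v) = (427/173, -427/173, 206/173, 573/173)

Set up U = [u_1 | ... | u_2] ∈ R^(4×2). The projector onto W = col(U) is P = U (U^T U)^(-1) U^T.
Compute U^T U =
  [18, -13]
  [-13, 19],
and U^T v = (-21, 16).
Solve U^T U · c = U^T v for the coefficients: c = (-191/173, 15/173). The projection is proj_W(v) = U c.
Check: (v - proj_W(v)) · u_1 = 0  (should be 0).
Check: (v - proj_W(v)) · u_2 = 0  (should be 0).
Result: proj_W(v) = (427/173, -427/173, 206/173, 573/173).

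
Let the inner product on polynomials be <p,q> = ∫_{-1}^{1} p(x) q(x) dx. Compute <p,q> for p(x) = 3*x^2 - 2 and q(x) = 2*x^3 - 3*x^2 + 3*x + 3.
<p,q> = -28/5

Expand the product: p(x)·q(x) = 6*x^5 - 9*x^4 + 5*x^3 + 15*x^2 - 6*x - 6.
∫_{-1}^{1} of each monomial x^k gives [2/(k+1) if k even, 0 if k odd]. Integrating term-by-term (or equivalently evaluating the antiderivative F(x) = x^6 - 9*x^5/5 + 5*x^4/4 + 5*x^3 - 3*x^2 - 6*x at the endpoints):
  F(1) − F(−1) = -71/20 − (41/20) = -28/5.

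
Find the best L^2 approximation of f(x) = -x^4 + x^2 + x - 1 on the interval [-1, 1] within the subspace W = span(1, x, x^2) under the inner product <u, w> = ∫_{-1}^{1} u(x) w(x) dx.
g(x) = x^2/7 + x - 32/35

The best approximation g ∈ W is the orthogonal projection of f onto W. Writing g = a_0 + a_1 x + a_2 x^2, the coefficients solve the normal equations G · a = b where
  G_{ij} = <φ_i, φ_j> and b_i = <f, φ_i>, with φ_0 = 1, φ_1 = x, φ_2 = x^2.
G =
  [2, 0, 2/3]
  [0, 2/3, 0]
  [2/3, 0, 2/5],
b = (-26/15, 2/3, -58/105).
Solving gives a_0 = -32/35, a_1 = 1, a_2 = 1/7, so
  g(x) = x^2/7 + x - 32/35.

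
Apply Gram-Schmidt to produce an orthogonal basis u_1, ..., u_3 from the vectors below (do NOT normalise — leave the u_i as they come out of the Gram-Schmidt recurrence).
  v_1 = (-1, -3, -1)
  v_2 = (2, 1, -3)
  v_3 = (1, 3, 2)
Orthogonal basis:
  u_1 = (-1, -3, -1)
  u_2 = (20/11, 5/11, -35/11)
  u_3 = (1/3, -1/6, 1/6)

Apply the Gram-Schmidt recurrence
  u_1 = v_1
  u_i = v_i − Σ_{j<i} ((v_i · u_j) / (u_j · u_j)) · u_j.

Step by step this gives:
  u_1 = (-1, -3, -1)
  u_2 = (20/11, 5/11, -35/11)
  u_3 = (1/3, -1/6, 1/6)

Orthogonality check:
  u_2 · u_1 = 0 (should be 0)
  u_3 · u_1 = 0 (should be 0)
  u_3 · u_2 = 0 (should be 0)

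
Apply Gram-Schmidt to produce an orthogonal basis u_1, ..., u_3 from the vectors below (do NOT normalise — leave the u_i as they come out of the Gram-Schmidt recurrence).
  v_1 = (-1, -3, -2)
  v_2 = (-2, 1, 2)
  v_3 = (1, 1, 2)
Orthogonal basis:
  u_1 = (-1, -3, -2)
  u_2 = (-33/14, -1/14, 9/7)
  u_3 = (48/101, -72/101, 84/101)

Apply the Gram-Schmidt recurrence
  u_1 = v_1
  u_i = v_i − Σ_{j<i} ((v_i · u_j) / (u_j · u_j)) · u_j.

Step by step this gives:
  u_1 = (-1, -3, -2)
  u_2 = (-33/14, -1/14, 9/7)
  u_3 = (48/101, -72/101, 84/101)

Orthogonality check:
  u_2 · u_1 = 0 (should be 0)
  u_3 · u_1 = 0 (should be 0)
  u_3 · u_2 = 0 (should be 0)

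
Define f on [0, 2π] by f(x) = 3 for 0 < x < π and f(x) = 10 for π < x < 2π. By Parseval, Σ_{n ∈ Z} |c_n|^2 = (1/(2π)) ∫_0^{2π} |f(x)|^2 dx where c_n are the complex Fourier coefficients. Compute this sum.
Σ |c_n|^2 = 109/2

Parseval equates the L^2 energy of f (normalised by 1/(2π)) with the ℓ^2 sum of its Fourier coefficients: (1/(2π)) ∫_0^{2π} |f|^2 = Σ |c_n|^2.
Compute the left side: (1/(2π)) [∫_0^π 3^2 dx + ∫_π^{2π} 10^2 dx] = (1/(2π)) · (9π + 100π) = (9 + 100)/2 = 109/2.
So Σ_{n ∈ Z} |c_n|^2 = 109/2.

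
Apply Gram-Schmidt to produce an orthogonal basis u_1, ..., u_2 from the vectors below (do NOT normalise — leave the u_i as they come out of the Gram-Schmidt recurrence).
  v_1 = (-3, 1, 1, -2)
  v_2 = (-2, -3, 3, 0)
Orthogonal basis:
  u_1 = (-3, 1, 1, -2)
  u_2 = (-4/5, -17/5, 13/5, 4/5)

Apply the Gram-Schmidt recurrence
  u_1 = v_1
  u_i = v_i − Σ_{j<i} ((v_i · u_j) / (u_j · u_j)) · u_j.

Step by step this gives:
  u_1 = (-3, 1, 1, -2)
  u_2 = (-4/5, -17/5, 13/5, 4/5)

Orthogonality check:
  u_2 · u_1 = 0 (should be 0)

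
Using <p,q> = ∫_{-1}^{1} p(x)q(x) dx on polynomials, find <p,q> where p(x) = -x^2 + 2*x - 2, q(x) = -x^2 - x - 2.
<p,q> = 146/15

Expand the product: p(x)·q(x) = x^4 - x^3 + 2*x^2 - 2*x + 4.
∫_{-1}^{1} of each monomial x^k gives [2/(k+1) if k even, 0 if k odd]. Integrating term-by-term (or equivalently evaluating the antiderivative F(x) = x^5/5 - x^4/4 + 2*x^3/3 - x^2 + 4*x at the endpoints):
  F(1) − F(−1) = 217/60 − (-367/60) = 146/15.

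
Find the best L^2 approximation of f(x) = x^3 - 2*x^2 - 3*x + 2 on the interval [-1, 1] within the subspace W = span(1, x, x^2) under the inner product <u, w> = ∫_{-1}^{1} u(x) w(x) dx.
g(x) = -2*x^2 - 12*x/5 + 2

The best approximation g ∈ W is the orthogonal projection of f onto W. Writing g = a_0 + a_1 x + a_2 x^2, the coefficients solve the normal equations G · a = b where
  G_{ij} = <φ_i, φ_j> and b_i = <f, φ_i>, with φ_0 = 1, φ_1 = x, φ_2 = x^2.
G =
  [2, 0, 2/3]
  [0, 2/3, 0]
  [2/3, 0, 2/5],
b = (8/3, -8/5, 8/15).
Solving gives a_0 = 2, a_1 = -12/5, a_2 = -2, so
  g(x) = -2*x^2 - 12*x/5 + 2.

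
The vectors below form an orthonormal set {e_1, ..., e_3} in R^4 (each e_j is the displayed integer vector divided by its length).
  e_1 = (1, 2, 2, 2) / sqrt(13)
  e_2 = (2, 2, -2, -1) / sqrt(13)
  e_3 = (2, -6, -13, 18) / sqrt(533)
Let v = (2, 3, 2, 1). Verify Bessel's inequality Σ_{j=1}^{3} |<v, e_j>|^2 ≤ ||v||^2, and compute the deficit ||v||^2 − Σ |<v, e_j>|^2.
Σ |<v, e_j>|^2 = 9545/533; ||v||^2 = 18; deficit = 49/533

Write each e_j = u_j / sqrt(<u_j, u_j>) where u_j is the displayed integer vector. Then <v, e_j> = <v, u_j> / sqrt(<u_j, u_j>), so |<v, e_j>|^2 = <v, u_j>^2 / <u_j, u_j>.
Coefficients: <v, e_1> = 14/sqrt(13), <v, e_2> = 5/sqrt(13), <v, e_3> = -22/sqrt(533).
Square and sum: Σ |<v, e_j>|^2 = 9545/533.
Compute ||v||^2 = v·v = 18.
Deficit = 18 − 9545/533 = 49/533 ≥ 0, confirming Bessel's inequality. (The deficit equals ||v − Σ <v,e_j> e_j||^2, the squared distance from v to span{e_j}.)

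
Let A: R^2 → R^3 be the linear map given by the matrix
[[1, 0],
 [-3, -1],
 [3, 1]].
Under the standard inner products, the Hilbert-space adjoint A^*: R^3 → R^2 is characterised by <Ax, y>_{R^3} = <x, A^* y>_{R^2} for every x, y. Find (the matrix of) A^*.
A^* = A^T =
[[1, -3, 3],
 [0, -1, 1]]

For real matrices with standard dot products, the defining identity <Ax, y> = <x, A^* y> gives (Ax)^T y = x^T (A^*) y, i.e. x^T A^T y = x^T (A^*) y. Since this holds for all x, y, we must have A^* = A^T. Therefore
A^* =
[[1, -3, 3],
 [0, -1, 1]].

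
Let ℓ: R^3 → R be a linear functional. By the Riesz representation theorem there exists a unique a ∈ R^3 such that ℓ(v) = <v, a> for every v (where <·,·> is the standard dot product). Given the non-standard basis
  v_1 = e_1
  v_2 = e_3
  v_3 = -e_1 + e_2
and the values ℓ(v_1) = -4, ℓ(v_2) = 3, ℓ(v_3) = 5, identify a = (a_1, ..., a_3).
a = (-4, 1, 3)

Write a = (a_1, ..., a_3) in the standard basis. For each basis vector v_i, ℓ(v_i) = <v_i, a> is a linear equation in the a_j's. Collect the n equations into a matrix system V a = ℓ, where row i of V is v_i (expressed in the standard basis). Since V is invertible (lower-triangular with 1s on the diagonal, up to permutation), solve by back-substitution:
  V =
[[1, 0, 0],
 [0, 0, 1],
 [-1, 1, 0]]
  V a = (-4, 3, 5)
Solving gives a = (-4, 1, 3).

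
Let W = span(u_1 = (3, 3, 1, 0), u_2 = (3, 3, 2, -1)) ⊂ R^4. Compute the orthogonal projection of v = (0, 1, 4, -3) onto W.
proj_W(v) = (21/37, 21/37, 133/37, -126/37)

Set up U = [u_1 | ... | u_2] ∈ R^(4×2). The projector onto W = col(U) is P = U (U^T U)^(-1) U^T.
Compute U^T U =
  [19, 20]
  [20, 23],
and U^T v = (7, 14).
Solve U^T U · c = U^T v for the coefficients: c = (-119/37, 126/37). The projection is proj_W(v) = U c.
Check: (v - proj_W(v)) · u_1 = 0  (should be 0).
Check: (v - proj_W(v)) · u_2 = 0  (should be 0).
Result: proj_W(v) = (21/37, 21/37, 133/37, -126/37).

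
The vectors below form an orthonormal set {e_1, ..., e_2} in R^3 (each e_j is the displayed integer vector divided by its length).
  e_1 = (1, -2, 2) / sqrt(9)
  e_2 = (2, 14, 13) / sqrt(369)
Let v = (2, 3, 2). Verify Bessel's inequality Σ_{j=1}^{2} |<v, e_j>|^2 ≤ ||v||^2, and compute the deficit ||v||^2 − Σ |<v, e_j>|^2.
Σ |<v, e_j>|^2 = 576/41; ||v||^2 = 17; deficit = 121/41

Write each e_j = u_j / sqrt(<u_j, u_j>) where u_j is the displayed integer vector. Then <v, e_j> = <v, u_j> / sqrt(<u_j, u_j>), so |<v, e_j>|^2 = <v, u_j>^2 / <u_j, u_j>.
Coefficients: <v, e_1> = 0/sqrt(9), <v, e_2> = 72/sqrt(369).
Square and sum: Σ |<v, e_j>|^2 = 576/41.
Compute ||v||^2 = v·v = 17.
Deficit = 17 − 576/41 = 121/41 ≥ 0, confirming Bessel's inequality. (The deficit equals ||v − Σ <v,e_j> e_j||^2, the squared distance from v to span{e_j}.)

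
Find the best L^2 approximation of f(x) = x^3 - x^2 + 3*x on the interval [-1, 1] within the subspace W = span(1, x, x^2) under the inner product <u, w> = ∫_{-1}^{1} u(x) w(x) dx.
g(x) = -x^2 + 18*x/5

The best approximation g ∈ W is the orthogonal projection of f onto W. Writing g = a_0 + a_1 x + a_2 x^2, the coefficients solve the normal equations G · a = b where
  G_{ij} = <φ_i, φ_j> and b_i = <f, φ_i>, with φ_0 = 1, φ_1 = x, φ_2 = x^2.
G =
  [2, 0, 2/3]
  [0, 2/3, 0]
  [2/3, 0, 2/5],
b = (-2/3, 12/5, -2/5).
Solving gives a_0 = 0, a_1 = 18/5, a_2 = -1, so
  g(x) = -x^2 + 18*x/5.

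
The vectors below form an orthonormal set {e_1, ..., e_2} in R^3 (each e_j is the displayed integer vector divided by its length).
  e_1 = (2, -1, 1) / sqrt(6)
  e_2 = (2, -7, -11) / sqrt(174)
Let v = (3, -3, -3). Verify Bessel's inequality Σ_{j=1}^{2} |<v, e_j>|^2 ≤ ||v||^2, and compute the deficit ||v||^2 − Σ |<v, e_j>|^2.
Σ |<v, e_j>|^2 = 774/29; ||v||^2 = 27; deficit = 9/29

Write each e_j = u_j / sqrt(<u_j, u_j>) where u_j is the displayed integer vector. Then <v, e_j> = <v, u_j> / sqrt(<u_j, u_j>), so |<v, e_j>|^2 = <v, u_j>^2 / <u_j, u_j>.
Coefficients: <v, e_1> = 6/sqrt(6), <v, e_2> = 60/sqrt(174).
Square and sum: Σ |<v, e_j>|^2 = 774/29.
Compute ||v||^2 = v·v = 27.
Deficit = 27 − 774/29 = 9/29 ≥ 0, confirming Bessel's inequality. (The deficit equals ||v − Σ <v,e_j> e_j||^2, the squared distance from v to span{e_j}.)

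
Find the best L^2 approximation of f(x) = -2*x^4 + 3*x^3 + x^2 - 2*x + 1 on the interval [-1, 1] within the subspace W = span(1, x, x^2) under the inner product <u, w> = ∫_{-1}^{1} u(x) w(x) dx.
g(x) = -5*x^2/7 - x/5 + 41/35

The best approximation g ∈ W is the orthogonal projection of f onto W. Writing g = a_0 + a_1 x + a_2 x^2, the coefficients solve the normal equations G · a = b where
  G_{ij} = <φ_i, φ_j> and b_i = <f, φ_i>, with φ_0 = 1, φ_1 = x, φ_2 = x^2.
G =
  [2, 0, 2/3]
  [0, 2/3, 0]
  [2/3, 0, 2/5],
b = (28/15, -2/15, 52/105).
Solving gives a_0 = 41/35, a_1 = -1/5, a_2 = -5/7, so
  g(x) = -5*x^2/7 - x/5 + 41/35.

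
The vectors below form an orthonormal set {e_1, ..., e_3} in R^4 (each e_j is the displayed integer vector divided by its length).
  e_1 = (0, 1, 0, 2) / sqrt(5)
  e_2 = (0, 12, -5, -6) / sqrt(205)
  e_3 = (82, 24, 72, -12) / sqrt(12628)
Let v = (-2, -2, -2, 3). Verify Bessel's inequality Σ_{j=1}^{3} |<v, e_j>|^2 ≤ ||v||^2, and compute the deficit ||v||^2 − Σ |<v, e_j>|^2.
Σ |<v, e_j>|^2 = 224/11; ||v||^2 = 21; deficit = 7/11

Write each e_j = u_j / sqrt(<u_j, u_j>) where u_j is the displayed integer vector. Then <v, e_j> = <v, u_j> / sqrt(<u_j, u_j>), so |<v, e_j>|^2 = <v, u_j>^2 / <u_j, u_j>.
Coefficients: <v, e_1> = 4/sqrt(5), <v, e_2> = -32/sqrt(205), <v, e_3> = -392/sqrt(12628).
Square and sum: Σ |<v, e_j>|^2 = 224/11.
Compute ||v||^2 = v·v = 21.
Deficit = 21 − 224/11 = 7/11 ≥ 0, confirming Bessel's inequality. (The deficit equals ||v − Σ <v,e_j> e_j||^2, the squared distance from v to span{e_j}.)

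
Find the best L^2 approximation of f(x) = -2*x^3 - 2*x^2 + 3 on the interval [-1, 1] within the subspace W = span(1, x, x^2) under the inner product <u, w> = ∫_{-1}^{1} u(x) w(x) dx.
g(x) = -2*x^2 - 6*x/5 + 3

The best approximation g ∈ W is the orthogonal projection of f onto W. Writing g = a_0 + a_1 x + a_2 x^2, the coefficients solve the normal equations G · a = b where
  G_{ij} = <φ_i, φ_j> and b_i = <f, φ_i>, with φ_0 = 1, φ_1 = x, φ_2 = x^2.
G =
  [2, 0, 2/3]
  [0, 2/3, 0]
  [2/3, 0, 2/5],
b = (14/3, -4/5, 6/5).
Solving gives a_0 = 3, a_1 = -6/5, a_2 = -2, so
  g(x) = -2*x^2 - 6*x/5 + 3.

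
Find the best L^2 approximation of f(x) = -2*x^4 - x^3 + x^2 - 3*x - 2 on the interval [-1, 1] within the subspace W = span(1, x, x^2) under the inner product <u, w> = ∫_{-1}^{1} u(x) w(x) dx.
g(x) = -5*x^2/7 - 18*x/5 - 64/35

The best approximation g ∈ W is the orthogonal projection of f onto W. Writing g = a_0 + a_1 x + a_2 x^2, the coefficients solve the normal equations G · a = b where
  G_{ij} = <φ_i, φ_j> and b_i = <f, φ_i>, with φ_0 = 1, φ_1 = x, φ_2 = x^2.
G =
  [2, 0, 2/3]
  [0, 2/3, 0]
  [2/3, 0, 2/5],
b = (-62/15, -12/5, -158/105).
Solving gives a_0 = -64/35, a_1 = -18/5, a_2 = -5/7, so
  g(x) = -5*x^2/7 - 18*x/5 - 64/35.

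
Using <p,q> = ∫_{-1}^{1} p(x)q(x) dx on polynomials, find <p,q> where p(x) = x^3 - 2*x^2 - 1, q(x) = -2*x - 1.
<p,q> = 38/15

Expand the product: p(x)·q(x) = -2*x^4 + 3*x^3 + 2*x^2 + 2*x + 1.
∫_{-1}^{1} of each monomial x^k gives [2/(k+1) if k even, 0 if k odd]. Integrating term-by-term (or equivalently evaluating the antiderivative F(x) = -2*x^5/5 + 3*x^4/4 + 2*x^3/3 + x^2 + x at the endpoints):
  F(1) − F(−1) = 181/60 − (29/60) = 38/15.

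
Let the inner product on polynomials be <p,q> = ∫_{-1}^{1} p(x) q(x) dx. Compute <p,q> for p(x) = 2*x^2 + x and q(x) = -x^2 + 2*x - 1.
<p,q> = -4/5

Expand the product: p(x)·q(x) = -2*x^4 + 3*x^3 - x.
∫_{-1}^{1} of each monomial x^k gives [2/(k+1) if k even, 0 if k odd]. Integrating term-by-term (or equivalently evaluating the antiderivative F(x) = -2*x^5/5 + 3*x^4/4 - x^2/2 at the endpoints):
  F(1) − F(−1) = -3/20 − (13/20) = -4/5.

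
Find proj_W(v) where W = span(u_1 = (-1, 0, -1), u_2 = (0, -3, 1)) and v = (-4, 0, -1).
proj_W(v) = (-49/19, -9/19, -46/19)

Set up U = [u_1 | ... | u_2] ∈ R^(3×2). The projector onto W = col(U) is P = U (U^T U)^(-1) U^T.
Compute U^T U =
  [2, -1]
  [-1, 10],
and U^T v = (5, -1).
Solve U^T U · c = U^T v for the coefficients: c = (49/19, 3/19). The projection is proj_W(v) = U c.
Check: (v - proj_W(v)) · u_1 = 0  (should be 0).
Check: (v - proj_W(v)) · u_2 = 0  (should be 0).
Result: proj_W(v) = (-49/19, -9/19, -46/19).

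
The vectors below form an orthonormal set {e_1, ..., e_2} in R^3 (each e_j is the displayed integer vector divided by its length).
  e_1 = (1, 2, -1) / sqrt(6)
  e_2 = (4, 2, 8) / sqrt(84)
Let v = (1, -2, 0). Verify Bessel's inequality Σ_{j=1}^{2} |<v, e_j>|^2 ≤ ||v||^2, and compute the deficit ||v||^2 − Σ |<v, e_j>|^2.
Σ |<v, e_j>|^2 = 3/2; ||v||^2 = 5; deficit = 7/2

Write each e_j = u_j / sqrt(<u_j, u_j>) where u_j is the displayed integer vector. Then <v, e_j> = <v, u_j> / sqrt(<u_j, u_j>), so |<v, e_j>|^2 = <v, u_j>^2 / <u_j, u_j>.
Coefficients: <v, e_1> = -3/sqrt(6), <v, e_2> = 0/sqrt(84).
Square and sum: Σ |<v, e_j>|^2 = 3/2.
Compute ||v||^2 = v·v = 5.
Deficit = 5 − 3/2 = 7/2 ≥ 0, confirming Bessel's inequality. (The deficit equals ||v − Σ <v,e_j> e_j||^2, the squared distance from v to span{e_j}.)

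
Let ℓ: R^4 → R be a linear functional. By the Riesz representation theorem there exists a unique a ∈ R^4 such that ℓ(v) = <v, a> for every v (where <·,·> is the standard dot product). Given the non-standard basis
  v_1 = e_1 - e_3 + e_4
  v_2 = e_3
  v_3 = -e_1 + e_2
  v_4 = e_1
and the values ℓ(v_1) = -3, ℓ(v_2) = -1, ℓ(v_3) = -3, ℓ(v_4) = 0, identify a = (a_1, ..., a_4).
a = (0, -3, -1, -4)

Write a = (a_1, ..., a_4) in the standard basis. For each basis vector v_i, ℓ(v_i) = <v_i, a> is a linear equation in the a_j's. Collect the n equations into a matrix system V a = ℓ, where row i of V is v_i (expressed in the standard basis). Since V is invertible (lower-triangular with 1s on the diagonal, up to permutation), solve by back-substitution:
  V =
[[1, 0, -1, 1],
 [0, 0, 1, 0],
 [-1, 1, 0, 0],
 [1, 0, 0, 0]]
  V a = (-3, -1, -3, 0)
Solving gives a = (0, -3, -1, -4).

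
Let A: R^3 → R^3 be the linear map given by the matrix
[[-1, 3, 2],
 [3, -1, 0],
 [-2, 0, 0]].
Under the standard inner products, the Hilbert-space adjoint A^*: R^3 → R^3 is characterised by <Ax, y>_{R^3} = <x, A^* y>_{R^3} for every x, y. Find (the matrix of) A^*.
A^* = A^T =
[[-1, 3, -2],
 [3, -1, 0],
 [2, 0, 0]]

For real matrices with standard dot products, the defining identity <Ax, y> = <x, A^* y> gives (Ax)^T y = x^T (A^*) y, i.e. x^T A^T y = x^T (A^*) y. Since this holds for all x, y, we must have A^* = A^T. Therefore
A^* =
[[-1, 3, -2],
 [3, -1, 0],
 [2, 0, 0]].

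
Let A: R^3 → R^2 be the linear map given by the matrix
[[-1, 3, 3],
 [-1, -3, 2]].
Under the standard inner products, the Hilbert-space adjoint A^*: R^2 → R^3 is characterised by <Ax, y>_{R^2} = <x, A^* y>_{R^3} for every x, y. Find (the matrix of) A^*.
A^* = A^T =
[[-1, -1],
 [3, -3],
 [3, 2]]

For real matrices with standard dot products, the defining identity <Ax, y> = <x, A^* y> gives (Ax)^T y = x^T (A^*) y, i.e. x^T A^T y = x^T (A^*) y. Since this holds for all x, y, we must have A^* = A^T. Therefore
A^* =
[[-1, -1],
 [3, -3],
 [3, 2]].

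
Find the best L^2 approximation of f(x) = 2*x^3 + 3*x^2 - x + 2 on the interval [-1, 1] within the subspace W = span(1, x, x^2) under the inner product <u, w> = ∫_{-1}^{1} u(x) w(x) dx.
g(x) = 3*x^2 + x/5 + 2

The best approximation g ∈ W is the orthogonal projection of f onto W. Writing g = a_0 + a_1 x + a_2 x^2, the coefficients solve the normal equations G · a = b where
  G_{ij} = <φ_i, φ_j> and b_i = <f, φ_i>, with φ_0 = 1, φ_1 = x, φ_2 = x^2.
G =
  [2, 0, 2/3]
  [0, 2/3, 0]
  [2/3, 0, 2/5],
b = (6, 2/15, 38/15).
Solving gives a_0 = 2, a_1 = 1/5, a_2 = 3, so
  g(x) = 3*x^2 + x/5 + 2.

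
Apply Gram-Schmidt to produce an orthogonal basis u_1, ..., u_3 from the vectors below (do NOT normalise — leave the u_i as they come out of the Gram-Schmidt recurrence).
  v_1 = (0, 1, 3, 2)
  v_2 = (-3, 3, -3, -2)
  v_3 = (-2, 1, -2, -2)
Orthogonal basis:
  u_1 = (0, 1, 3, 2)
  u_2 = (-3, 26/7, -6/7, -4/7)
  u_3 = (-70/167, -105/334, 127/334, -69/167)

Apply the Gram-Schmidt recurrence
  u_1 = v_1
  u_i = v_i − Σ_{j<i} ((v_i · u_j) / (u_j · u_j)) · u_j.

Step by step this gives:
  u_1 = (0, 1, 3, 2)
  u_2 = (-3, 26/7, -6/7, -4/7)
  u_3 = (-70/167, -105/334, 127/334, -69/167)

Orthogonality check:
  u_2 · u_1 = 0 (should be 0)
  u_3 · u_1 = 0 (should be 0)
  u_3 · u_2 = 0 (should be 0)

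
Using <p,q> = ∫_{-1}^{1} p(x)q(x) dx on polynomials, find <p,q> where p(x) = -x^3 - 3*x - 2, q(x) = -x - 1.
<p,q> = 32/5

Expand the product: p(x)·q(x) = x^4 + x^3 + 3*x^2 + 5*x + 2.
∫_{-1}^{1} of each monomial x^k gives [2/(k+1) if k even, 0 if k odd]. Integrating term-by-term (or equivalently evaluating the antiderivative F(x) = x^5/5 + x^4/4 + x^3 + 5*x^2/2 + 2*x at the endpoints):
  F(1) − F(−1) = 119/20 − (-9/20) = 32/5.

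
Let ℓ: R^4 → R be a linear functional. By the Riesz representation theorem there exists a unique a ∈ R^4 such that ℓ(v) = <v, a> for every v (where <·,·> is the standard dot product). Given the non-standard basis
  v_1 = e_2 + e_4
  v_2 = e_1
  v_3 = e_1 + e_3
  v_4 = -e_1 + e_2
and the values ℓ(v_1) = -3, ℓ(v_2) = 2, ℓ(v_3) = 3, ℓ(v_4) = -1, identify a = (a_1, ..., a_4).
a = (2, 1, 1, -4)

Write a = (a_1, ..., a_4) in the standard basis. For each basis vector v_i, ℓ(v_i) = <v_i, a> is a linear equation in the a_j's. Collect the n equations into a matrix system V a = ℓ, where row i of V is v_i (expressed in the standard basis). Since V is invertible (lower-triangular with 1s on the diagonal, up to permutation), solve by back-substitution:
  V =
[[0, 1, 0, 1],
 [1, 0, 0, 0],
 [1, 0, 1, 0],
 [-1, 1, 0, 0]]
  V a = (-3, 2, 3, -1)
Solving gives a = (2, 1, 1, -4).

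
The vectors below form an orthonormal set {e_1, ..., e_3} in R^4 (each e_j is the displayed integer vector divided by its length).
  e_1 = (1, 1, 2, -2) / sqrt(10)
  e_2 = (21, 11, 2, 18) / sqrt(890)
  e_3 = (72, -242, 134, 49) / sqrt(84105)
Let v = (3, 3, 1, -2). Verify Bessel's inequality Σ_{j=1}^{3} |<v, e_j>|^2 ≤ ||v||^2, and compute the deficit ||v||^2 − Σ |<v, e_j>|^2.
Σ |<v, e_j>|^2 = 2246/105; ||v||^2 = 23; deficit = 169/105

Write each e_j = u_j / sqrt(<u_j, u_j>) where u_j is the displayed integer vector. Then <v, e_j> = <v, u_j> / sqrt(<u_j, u_j>), so |<v, e_j>|^2 = <v, u_j>^2 / <u_j, u_j>.
Coefficients: <v, e_1> = 12/sqrt(10), <v, e_2> = 62/sqrt(890), <v, e_3> = -474/sqrt(84105).
Square and sum: Σ |<v, e_j>|^2 = 2246/105.
Compute ||v||^2 = v·v = 23.
Deficit = 23 − 2246/105 = 169/105 ≥ 0, confirming Bessel's inequality. (The deficit equals ||v − Σ <v,e_j> e_j||^2, the squared distance from v to span{e_j}.)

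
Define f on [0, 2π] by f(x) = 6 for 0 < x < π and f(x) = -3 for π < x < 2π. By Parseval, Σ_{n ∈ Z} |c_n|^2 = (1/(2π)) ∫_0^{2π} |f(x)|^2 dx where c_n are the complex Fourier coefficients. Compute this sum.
Σ |c_n|^2 = 45/2

Parseval equates the L^2 energy of f (normalised by 1/(2π)) with the ℓ^2 sum of its Fourier coefficients: (1/(2π)) ∫_0^{2π} |f|^2 = Σ |c_n|^2.
Compute the left side: (1/(2π)) [∫_0^π 6^2 dx + ∫_π^{2π} (-3)^2 dx] = (1/(2π)) · (36π + 9π) = (36 + 9)/2 = 45/2.
So Σ_{n ∈ Z} |c_n|^2 = 45/2.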